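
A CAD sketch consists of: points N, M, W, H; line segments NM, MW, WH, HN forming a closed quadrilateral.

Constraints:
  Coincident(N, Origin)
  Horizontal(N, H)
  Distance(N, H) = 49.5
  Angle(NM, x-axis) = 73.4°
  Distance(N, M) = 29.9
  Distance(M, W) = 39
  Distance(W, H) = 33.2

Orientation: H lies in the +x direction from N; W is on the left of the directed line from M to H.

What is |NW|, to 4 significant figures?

57.73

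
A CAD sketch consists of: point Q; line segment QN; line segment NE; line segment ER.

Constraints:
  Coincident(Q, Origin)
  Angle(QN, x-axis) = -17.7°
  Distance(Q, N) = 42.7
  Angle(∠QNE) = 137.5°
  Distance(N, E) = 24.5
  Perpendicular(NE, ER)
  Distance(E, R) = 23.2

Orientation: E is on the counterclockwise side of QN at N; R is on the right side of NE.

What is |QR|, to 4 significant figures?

76.44

Q is at the origin; QN runs at -17.7° with length 42.7, so N = 42.7·(cos -17.7°, sin -17.7°) = (40.68, -12.98). ∠QNE = 137.5°, so NE runs at -17.7° + (180° − 137.5°) = 24.80° from the x-axis; with |NE| = 24.5, E = N + 24.5·(cos 24.80°, sin 24.80°) = (62.92, -2.706). The perpendicularity gives ER at right angles to NE; with |ER| = 23.2 on the right of NE, R = E + 23.2·(0.4195, -0.9078) = (72.65, -23.77). Then |QR| = |R − Q| = 76.44.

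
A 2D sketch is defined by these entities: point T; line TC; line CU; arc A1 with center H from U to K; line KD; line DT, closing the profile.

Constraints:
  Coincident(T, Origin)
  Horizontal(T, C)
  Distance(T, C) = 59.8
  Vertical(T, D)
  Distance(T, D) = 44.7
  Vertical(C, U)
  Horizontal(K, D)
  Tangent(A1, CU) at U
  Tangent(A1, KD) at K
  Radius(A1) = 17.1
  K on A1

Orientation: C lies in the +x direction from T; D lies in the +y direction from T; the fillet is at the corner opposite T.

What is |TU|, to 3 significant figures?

65.9

T is at the origin; T and C share the same y with |TC| = 59.8 and C on the +x side, so C = (59.8, 0.00). T and D share the same x with |TD| = 44.7 and D on the +y side, so D = (0.00, 44.7). The virtual corner opposite T is at (59.8, 44.7). The tangent condition forces HU to be normal to CU and tangency of A1 to KD means the radius HK is perpendicular to KD, with radius 17.1, so the center H sits 17.1 in from both sides at H = (42.7, 27.6). That places the tangent points at U = (59.8, 27.6) on CU and K = (42.7, 44.7) on KD. Then |TU| = |U − T| = 65.9.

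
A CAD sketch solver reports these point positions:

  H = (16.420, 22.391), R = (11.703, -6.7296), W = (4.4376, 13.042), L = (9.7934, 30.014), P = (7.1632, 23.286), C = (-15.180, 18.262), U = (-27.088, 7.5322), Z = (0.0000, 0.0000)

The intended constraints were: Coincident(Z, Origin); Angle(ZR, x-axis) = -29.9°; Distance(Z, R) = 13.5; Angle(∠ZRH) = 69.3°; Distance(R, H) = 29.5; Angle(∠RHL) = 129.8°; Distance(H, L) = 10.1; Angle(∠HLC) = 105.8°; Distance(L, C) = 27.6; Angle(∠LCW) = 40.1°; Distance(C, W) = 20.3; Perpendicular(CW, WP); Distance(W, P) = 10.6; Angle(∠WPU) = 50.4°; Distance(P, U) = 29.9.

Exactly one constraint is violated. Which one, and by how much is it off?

Distance(P, U) = 29.9 — off by 7.80.

Z = (0.00, 0.00) ✓; ZR at -29.90° ✓; |ZR| = 13.50 ✓; ∠ZRH = 69.30° ✓; |RH| = 29.50 ✓; ∠RHL = 129.8° ✓; |HL| = 10.10 ✓; ∠HLC = 105.8° ✓; |LC| = 27.60 ✓; ∠LCW = 40.10° ✓; |CW| = 20.30 ✓; ∠(CW, WP) = 90.00° ✓; |WP| = 10.60 ✓; ∠WPU = 50.40° ✓; |PU| = 37.70 ✗.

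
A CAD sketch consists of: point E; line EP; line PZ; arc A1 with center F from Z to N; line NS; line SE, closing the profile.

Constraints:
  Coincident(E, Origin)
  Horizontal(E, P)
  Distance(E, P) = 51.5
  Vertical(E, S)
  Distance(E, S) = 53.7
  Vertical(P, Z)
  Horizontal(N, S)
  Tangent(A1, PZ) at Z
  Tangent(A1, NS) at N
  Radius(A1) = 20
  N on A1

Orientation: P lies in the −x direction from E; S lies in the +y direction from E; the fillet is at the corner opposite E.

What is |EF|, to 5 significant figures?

46.130

E is at the origin; EP is horizontal with |EP| = 51.5 and P on the −x side, so P = (-51.500, 0.0000). E and S share the same x with |ES| = 53.7 and S on the +y side, so S = (0.0000, 53.700). The virtual corner opposite E is at (-51.500, 53.700). The tangent condition forces FZ to be normal to PZ and tangency of A1 to NS means the radius FN is perpendicular to NS, with radius 20.0, so the center F sits 20.0 in from both sides at F = (-31.500, 33.700). Then |EF| = |F − E| = 46.130.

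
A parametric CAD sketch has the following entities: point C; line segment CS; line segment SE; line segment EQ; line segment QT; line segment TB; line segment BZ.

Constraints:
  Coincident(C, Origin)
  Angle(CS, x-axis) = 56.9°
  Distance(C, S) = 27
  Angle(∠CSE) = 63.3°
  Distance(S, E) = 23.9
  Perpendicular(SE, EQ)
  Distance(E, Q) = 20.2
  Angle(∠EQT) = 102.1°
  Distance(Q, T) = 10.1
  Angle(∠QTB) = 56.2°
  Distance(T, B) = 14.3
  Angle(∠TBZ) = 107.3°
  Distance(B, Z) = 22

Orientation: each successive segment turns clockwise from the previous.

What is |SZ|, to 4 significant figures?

42.62

C is at the origin; CS runs at 56.9° with length 27.0, so S = (14.74, 22.62). ∠CSE = 63.3° gives SE at -59.80° from the x-axis; with |SE| = 23.9, E = (26.77, 1.962). SE is perpendicular to EQ, so EQ runs at -149.8°; with |EQ| = 20.2, Q = (9.309, -8.199). ∠EQT = 102.1° gives QT at 132.3° from the x-axis; with |QT| = 10.1, T = (2.511, -0.7285). ∠QTB = 56.2° gives TB at 8.500° from the x-axis; with |TB| = 14.3, B = (16.65, 1.385). ∠TBZ = 107.3° gives BZ at -64.20° from the x-axis; with |BZ| = 22.0, Z = (26.23, -18.42). Then |SZ| = |Z − S| = 42.62.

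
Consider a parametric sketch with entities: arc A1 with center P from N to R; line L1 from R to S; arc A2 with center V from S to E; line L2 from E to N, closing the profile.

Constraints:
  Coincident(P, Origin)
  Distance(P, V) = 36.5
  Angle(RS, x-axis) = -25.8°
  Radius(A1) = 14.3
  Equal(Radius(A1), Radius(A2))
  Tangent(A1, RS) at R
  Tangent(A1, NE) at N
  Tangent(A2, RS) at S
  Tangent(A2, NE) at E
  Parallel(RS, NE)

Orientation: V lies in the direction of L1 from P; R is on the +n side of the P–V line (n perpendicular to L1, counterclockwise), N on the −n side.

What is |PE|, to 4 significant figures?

39.20

Tangency of A1 to both parallel lines with radius 14.3 puts R and N at P ± 14.3·n: R = (6.224, 12.87), N = (-6.224, -12.87). Equal radii place S and E the same way about V: S = V + 14.3·n = (39.09, -3.011), E = V − 14.3·n = (26.64, -28.76). Then |PE| = |E − P| = 39.20.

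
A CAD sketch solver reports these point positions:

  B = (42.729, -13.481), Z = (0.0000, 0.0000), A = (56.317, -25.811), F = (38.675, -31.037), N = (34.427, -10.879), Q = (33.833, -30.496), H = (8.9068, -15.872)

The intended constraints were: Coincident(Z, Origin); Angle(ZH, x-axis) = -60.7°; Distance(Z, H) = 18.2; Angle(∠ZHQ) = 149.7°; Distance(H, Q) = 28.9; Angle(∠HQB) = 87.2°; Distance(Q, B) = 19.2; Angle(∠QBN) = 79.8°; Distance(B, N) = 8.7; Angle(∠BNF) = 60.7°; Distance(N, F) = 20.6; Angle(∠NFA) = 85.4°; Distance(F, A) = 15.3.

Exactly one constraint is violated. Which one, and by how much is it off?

Distance(F, A) = 15.3 — off by 3.10.

Z = (0.00, 0.00) ✓; ZH at -60.70° ✓; |ZH| = 18.20 ✓; ∠ZHQ = 149.7° ✓; |HQ| = 28.90 ✓; ∠HQB = 87.20° ✓; |QB| = 19.20 ✓; ∠QBN = 79.80° ✓; |BN| = 8.700 ✓; ∠BNF = 60.70° ✓; |NF| = 20.60 ✓; ∠NFA = 85.40° ✓; |FA| = 18.40 ✗.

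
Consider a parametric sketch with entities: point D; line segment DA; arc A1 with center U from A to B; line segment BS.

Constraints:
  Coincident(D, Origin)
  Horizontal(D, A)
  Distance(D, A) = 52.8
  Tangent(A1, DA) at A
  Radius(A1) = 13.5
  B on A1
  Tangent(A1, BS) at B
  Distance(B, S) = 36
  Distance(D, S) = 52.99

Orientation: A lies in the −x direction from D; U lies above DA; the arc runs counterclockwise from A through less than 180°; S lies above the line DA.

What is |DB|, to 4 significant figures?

41.02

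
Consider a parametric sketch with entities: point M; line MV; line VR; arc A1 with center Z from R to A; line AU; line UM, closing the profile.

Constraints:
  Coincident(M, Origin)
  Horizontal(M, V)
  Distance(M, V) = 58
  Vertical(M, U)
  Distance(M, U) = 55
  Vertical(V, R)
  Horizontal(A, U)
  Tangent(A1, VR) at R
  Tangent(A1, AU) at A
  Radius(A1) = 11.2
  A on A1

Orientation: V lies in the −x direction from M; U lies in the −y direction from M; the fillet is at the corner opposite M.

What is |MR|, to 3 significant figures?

72.7

M is at the origin; MV is horizontal with |MV| = 58.0 and V on the −x side, so V = (-58.0, 0.00). M and U share the same x with |MU| = 55.0 and U on the −y side, so U = (0.00, -55.0). The virtual corner opposite M is at (-58.0, -55.0). Tangency of A1 to VR means the radius ZR is perpendicular to VR and A1 meets AU tangentially, so ZA is at right angles to AU, with radius 11.2, so the center Z sits 11.2 in from both sides at Z = (-46.8, -43.8). That places the tangent points at R = (-58.0, -43.8) on VR and A = (-46.8, -55.0) on AU. Then |MR| = |R − M| = 72.7.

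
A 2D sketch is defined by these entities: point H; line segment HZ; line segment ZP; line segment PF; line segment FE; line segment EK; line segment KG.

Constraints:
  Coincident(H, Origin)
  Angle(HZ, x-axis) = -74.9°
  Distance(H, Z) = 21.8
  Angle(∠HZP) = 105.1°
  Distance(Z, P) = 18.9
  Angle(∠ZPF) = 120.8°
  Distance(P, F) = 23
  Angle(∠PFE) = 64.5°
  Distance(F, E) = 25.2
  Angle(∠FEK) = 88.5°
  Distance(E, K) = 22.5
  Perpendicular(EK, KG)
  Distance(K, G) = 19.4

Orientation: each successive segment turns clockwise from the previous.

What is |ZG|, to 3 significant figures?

23.5

H is at the origin; HZ runs at -74.9° with length 21.8, so Z = (5.68, -21.0). ∠HZP = 105.1° gives ZP at -150° from the x-axis; with |ZP| = 18.9, P = (-10.7, -30.6). ∠ZPF = 120.8° gives PF at 151° from the x-axis; with |PF| = 23.0, F = (-30.8, -19.4). ∠PFE = 64.5° gives FE at 35.5° from the x-axis; with |FE| = 25.2, E = (-10.3, -4.77). ∠FEK = 88.5° gives EK at -56.0° from the x-axis; with |EK| = 22.5, K = (2.33, -23.4). The perpendicularity gives KG at right angles to EK, so KG runs at -146°; with |KG| = 19.4, G = (-13.8, -34.3). Then |ZG| = |G − Z| = 23.5.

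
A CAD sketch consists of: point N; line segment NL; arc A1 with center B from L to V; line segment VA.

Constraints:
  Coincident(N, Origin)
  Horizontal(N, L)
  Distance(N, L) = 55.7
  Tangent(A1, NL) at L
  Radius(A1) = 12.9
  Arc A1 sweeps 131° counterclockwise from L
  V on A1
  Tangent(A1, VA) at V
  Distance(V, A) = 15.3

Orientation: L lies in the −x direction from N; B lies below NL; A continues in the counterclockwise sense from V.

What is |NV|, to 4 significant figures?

68.83

N is at the origin; NL is horizontal with |NL| = 55.7 and L on the −x side, so L = (-55.70, 0.000). Tangency of A1 to NL means the radius BL is perpendicular to NL, so B = L + (0, -12.9) = (-55.70, -12.90). On A1, L sits at bearing 90° from B; a 131° counterclockwise sweep puts V at bearing 221°, so V = B + 12.9·(cos 221°, sin 221°) = (-65.44, -21.36). Then |NV| = |V − N| = 68.83.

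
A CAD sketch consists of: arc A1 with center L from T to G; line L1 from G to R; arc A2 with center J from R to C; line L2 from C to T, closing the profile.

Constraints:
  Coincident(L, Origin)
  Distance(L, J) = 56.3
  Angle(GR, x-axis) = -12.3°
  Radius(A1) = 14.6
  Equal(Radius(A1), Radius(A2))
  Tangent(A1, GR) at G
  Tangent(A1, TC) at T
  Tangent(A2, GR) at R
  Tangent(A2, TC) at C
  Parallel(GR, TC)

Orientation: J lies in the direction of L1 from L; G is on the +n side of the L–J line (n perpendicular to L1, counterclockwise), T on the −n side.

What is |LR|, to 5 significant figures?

58.162

Tangency of A1 to both parallel lines with radius 14.6 puts G and T at L ± 14.6·n: G = (3.1102, 14.265), T = (-3.1102, -14.265). Equal radii place R and C the same way about J: R = J + 14.6·n = (58.118, 2.2713), C = J − 14.6·n = (51.897, -26.258). Then |LR| = |R − L| = 58.162.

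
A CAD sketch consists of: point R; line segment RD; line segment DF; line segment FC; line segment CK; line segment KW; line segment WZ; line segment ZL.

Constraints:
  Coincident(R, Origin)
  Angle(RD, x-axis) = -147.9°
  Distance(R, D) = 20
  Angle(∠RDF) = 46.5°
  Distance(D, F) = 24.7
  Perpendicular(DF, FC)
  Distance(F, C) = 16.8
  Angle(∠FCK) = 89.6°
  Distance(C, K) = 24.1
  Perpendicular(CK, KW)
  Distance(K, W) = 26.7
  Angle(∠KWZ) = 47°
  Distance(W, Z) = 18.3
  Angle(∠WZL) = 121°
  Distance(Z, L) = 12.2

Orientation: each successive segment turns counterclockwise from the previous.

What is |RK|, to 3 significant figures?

13.3

DF is perpendicular to FC, so FC runs at 75.6°; with |FC| = 16.8, C = (11.2, -0.498). ∠FCK = 89.6° gives CK at 166° from the x-axis; with |CK| = 24.1, K = (-12.2, 5.33). Then |RK| = |K − R| = 13.3.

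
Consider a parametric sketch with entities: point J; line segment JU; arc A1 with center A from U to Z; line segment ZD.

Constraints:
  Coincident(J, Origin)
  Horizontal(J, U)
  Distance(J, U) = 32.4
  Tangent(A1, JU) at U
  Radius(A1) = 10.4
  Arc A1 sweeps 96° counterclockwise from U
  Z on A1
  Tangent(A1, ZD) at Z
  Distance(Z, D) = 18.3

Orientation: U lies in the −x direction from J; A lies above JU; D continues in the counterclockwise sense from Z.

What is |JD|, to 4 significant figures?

38.16

J is at the origin; JU is horizontal with |JU| = 32.4 and U on the −x side, so U = (-32.40, 0.000). A1 meets JU tangentially, so AU is at right angles to JU, so A = U + (0, 10.4) = (-32.40, 10.40). On A1, U sits at bearing -90° from A; a 96° counterclockwise sweep puts Z at bearing 6°, so Z = A + 10.4·(cos 6°, sin 6°) = (-22.06, 11.49). Since A1 is tangent to ZD there, AZ ⟂ ZD, so ZD runs along (−sin 6°, cos 6°); with |ZD| = 18.3, D = (-23.97, 29.69). Then |JD| = |D − J| = 38.16.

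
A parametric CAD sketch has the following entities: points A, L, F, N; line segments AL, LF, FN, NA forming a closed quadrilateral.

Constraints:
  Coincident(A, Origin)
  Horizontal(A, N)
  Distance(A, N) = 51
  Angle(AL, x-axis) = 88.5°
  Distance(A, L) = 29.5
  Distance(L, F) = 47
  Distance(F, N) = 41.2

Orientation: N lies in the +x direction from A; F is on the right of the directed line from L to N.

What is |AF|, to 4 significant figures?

20.53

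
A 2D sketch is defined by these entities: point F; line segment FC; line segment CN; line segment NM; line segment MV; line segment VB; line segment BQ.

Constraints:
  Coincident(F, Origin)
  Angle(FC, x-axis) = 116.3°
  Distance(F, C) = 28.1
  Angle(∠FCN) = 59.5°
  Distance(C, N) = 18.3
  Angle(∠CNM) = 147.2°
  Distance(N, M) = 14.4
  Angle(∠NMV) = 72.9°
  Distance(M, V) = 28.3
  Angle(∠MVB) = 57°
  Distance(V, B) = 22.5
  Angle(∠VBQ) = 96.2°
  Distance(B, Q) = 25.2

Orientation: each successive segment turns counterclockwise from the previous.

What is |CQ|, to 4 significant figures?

30.57

F is at the origin; FC runs at 116.3° with length 28.1, so C = (-12.45, 25.19). ∠FCN = 59.5° gives CN at -123.2° from the x-axis; with |CN| = 18.3, N = (-22.47, 9.878). ∠CNM = 147.2° gives NM at -90.40° from the x-axis; with |NM| = 14.4, M = (-22.57, -4.521). ∠NMV = 72.9° gives MV at 16.70° from the x-axis; with |MV| = 28.3, V = (4.535, 3.611). ∠MVB = 57.0° gives VB at 139.7° from the x-axis; with |VB| = 22.5, B = (-12.62, 18.16). ∠VBQ = 96.2° gives BQ at -136.5° from the x-axis; with |BQ| = 25.2, Q = (-30.90, 0.8174). Then |CQ| = |Q − C| = 30.57.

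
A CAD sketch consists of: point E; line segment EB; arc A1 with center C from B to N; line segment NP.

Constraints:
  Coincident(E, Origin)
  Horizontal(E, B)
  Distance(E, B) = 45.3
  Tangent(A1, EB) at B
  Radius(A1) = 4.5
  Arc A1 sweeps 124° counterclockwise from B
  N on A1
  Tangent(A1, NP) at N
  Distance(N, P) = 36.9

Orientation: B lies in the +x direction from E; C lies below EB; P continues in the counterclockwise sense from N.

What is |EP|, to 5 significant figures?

72.689

E is at the origin; EB is horizontal with |EB| = 45.3 and B on the +x side, so B = (45.300, 0.0000). Tangency of A1 to EB means the radius CB is perpendicular to EB, so C = B + (0, -4.5) = (45.300, -4.5000). On A1, B sits at bearing 90° from C; a 124° counterclockwise sweep puts N at bearing 214°, so N = C + 4.5·(cos 214°, sin 214°) = (41.569, -7.0164). A1 meets NP tangentially, so CN is at right angles to NP, so NP runs along (−sin 214°, cos 214°); with |NP| = 36.9, P = (62.204, -37.608). Then |EP| = |P − E| = 72.689.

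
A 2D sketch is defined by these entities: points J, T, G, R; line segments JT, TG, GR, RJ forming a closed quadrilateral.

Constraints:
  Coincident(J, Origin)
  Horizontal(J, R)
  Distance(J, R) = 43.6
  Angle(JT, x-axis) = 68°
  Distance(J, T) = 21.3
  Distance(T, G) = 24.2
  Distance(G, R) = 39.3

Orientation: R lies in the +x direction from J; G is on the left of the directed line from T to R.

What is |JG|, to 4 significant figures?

44.17

J is at the origin; JR is horizontal with |JR| = 43.6 and R in +x, so R = (43.6, 0). JT runs at 68.0° with |JT| = 21.3, so T = (7.979, 19.75). G is determined by |TG| = 24.2 and |GR| = 39.3 together: it lies at the intersection of circle(T, 24.2) and circle(R, 39.3). With |TR| = 40.73, the foot of the radical line on TR is 8.594 from T and the perpendicular offset is √(24.2² − 8.594²) = 22.62. Taking the left-of-TR solution: G = (26.46, 35.37).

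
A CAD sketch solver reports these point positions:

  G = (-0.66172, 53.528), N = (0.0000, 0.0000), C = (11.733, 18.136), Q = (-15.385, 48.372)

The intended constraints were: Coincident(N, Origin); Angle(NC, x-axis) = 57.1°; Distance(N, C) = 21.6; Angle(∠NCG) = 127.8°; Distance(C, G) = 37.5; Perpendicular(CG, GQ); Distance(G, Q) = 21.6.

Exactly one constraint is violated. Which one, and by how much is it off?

Distance(G, Q) = 21.6 — off by 6.00.

N = (0.00, 0.00) ✓; NC at 57.10° ✓; |NC| = 21.60 ✓; ∠NCG = 127.8° ✓; |CG| = 37.50 ✓; ∠(CG, GQ) = 90.00° ✓; |GQ| = 15.60 ✗.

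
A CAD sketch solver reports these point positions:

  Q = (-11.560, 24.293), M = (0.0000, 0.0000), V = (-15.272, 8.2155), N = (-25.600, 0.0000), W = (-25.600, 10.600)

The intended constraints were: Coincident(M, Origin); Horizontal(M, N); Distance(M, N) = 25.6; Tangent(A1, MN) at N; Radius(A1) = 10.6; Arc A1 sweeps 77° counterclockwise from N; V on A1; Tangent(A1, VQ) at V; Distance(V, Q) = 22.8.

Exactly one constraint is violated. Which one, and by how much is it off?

Distance(V, Q) = 22.8 — off by 6.30.

M = (0.00, 0.00) ✓; M.y = 0.00, N.y = 0.00 ✓; |MN| = 25.60 ✓; ∠(WN, NM) = 90.00° ✓; |WN| = 10.60 ✓; bearing(W→V) − bearing(W→N) = 77.00° ✓; |WV| = 10.60 ✓; ∠(WV, VQ) = 90.00° ✓; |VQ| = 16.50 ✗.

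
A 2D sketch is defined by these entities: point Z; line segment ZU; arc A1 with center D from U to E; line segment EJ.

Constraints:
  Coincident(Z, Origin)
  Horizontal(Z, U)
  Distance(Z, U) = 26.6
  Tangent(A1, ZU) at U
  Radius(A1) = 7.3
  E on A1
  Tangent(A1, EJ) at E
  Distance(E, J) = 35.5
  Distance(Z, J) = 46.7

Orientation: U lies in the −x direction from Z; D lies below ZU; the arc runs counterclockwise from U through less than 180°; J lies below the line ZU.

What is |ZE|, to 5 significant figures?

34.819

Z is at the origin; Z and U share the same y with |ZU| = 26.6 and U on the −x side, so U = (-26.600, 0.0000). A1 meets ZU tangentially, so DU is at right angles to ZU, so D = U + (0, -7.3) = (-26.600, -7.3000). Since DE ⟂ EJ (tangency), |DJ| = √(7.3² + 35.5²) = 36.243 regardless of where E sits on A1. So J lies on both circle(Z, 46.7) and circle(D, 36.243); the below-ZU intersection is J = (-18.884, -42.712). E is the foot of the tangent from J: E = (-33.273, -10.259).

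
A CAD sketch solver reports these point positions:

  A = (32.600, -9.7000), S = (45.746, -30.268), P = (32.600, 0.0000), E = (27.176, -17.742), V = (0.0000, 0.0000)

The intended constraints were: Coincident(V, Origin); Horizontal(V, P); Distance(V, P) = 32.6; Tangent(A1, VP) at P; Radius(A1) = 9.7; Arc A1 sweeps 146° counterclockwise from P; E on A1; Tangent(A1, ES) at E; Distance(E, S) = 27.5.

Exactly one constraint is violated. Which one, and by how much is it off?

Distance(E, S) = 27.5 — off by 5.10.

V = (0.00, 0.00) ✓; V.y = 0.00, P.y = 0.00 ✓; |VP| = 32.60 ✓; ∠(AP, PV) = 90.00° ✓; |AP| = 9.700 ✓; bearing(A→E) − bearing(A→P) = 146.0° ✓; |AE| = 9.700 ✓; ∠(AE, ES) = 90.00° ✓; |ES| = 22.40 ✗.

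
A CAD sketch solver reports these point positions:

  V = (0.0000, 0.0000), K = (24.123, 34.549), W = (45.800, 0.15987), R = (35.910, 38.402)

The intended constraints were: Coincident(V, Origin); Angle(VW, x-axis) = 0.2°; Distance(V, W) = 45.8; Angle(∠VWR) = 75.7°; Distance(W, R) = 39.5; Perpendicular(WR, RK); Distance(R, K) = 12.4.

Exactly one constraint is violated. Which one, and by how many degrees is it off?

Perpendicular(WR, RK) — off by 3.60°.

V = (0.00, 0.00) ✓; VW at 0.2000° ✓; |VW| = 45.80 ✓; ∠VWR = 75.70° ✓; |WR| = 39.50 ✓; ∠(WR, RK) = 93.60° ✗; |RK| = 12.40 ✓.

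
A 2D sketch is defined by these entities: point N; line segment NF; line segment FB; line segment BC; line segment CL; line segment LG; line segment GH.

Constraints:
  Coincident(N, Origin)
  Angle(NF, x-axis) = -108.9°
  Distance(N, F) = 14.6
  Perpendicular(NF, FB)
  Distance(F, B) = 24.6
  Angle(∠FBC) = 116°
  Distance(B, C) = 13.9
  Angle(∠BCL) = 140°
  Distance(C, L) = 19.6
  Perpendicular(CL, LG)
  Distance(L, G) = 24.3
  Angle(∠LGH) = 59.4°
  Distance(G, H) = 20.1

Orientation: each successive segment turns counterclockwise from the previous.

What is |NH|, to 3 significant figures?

16.8

N is at the origin; NF runs at -108.9° with length 14.6, so F = (-4.73, -13.8). The perpendicularity gives FB at right angles to NF, so FB runs at -18.9°; with |FB| = 24.6, B = (18.5, -21.8). ∠FBC = 116.0° gives BC at 45.1° from the x-axis; with |BC| = 13.9, C = (28.4, -11.9). ∠BCL = 140.0° gives CL at 85.1° from the x-axis; with |CL| = 19.6, L = (30.0, 7.59). CL ⟂ LG, so LG runs at 175°; with |LG| = 24.3, G = (5.82, 9.67). ∠LGH = 59.4° gives GH at -64.3° from the x-axis; with |GH| = 20.1, H = (14.5, -8.44). Then |NH| = |H − N| = 16.8.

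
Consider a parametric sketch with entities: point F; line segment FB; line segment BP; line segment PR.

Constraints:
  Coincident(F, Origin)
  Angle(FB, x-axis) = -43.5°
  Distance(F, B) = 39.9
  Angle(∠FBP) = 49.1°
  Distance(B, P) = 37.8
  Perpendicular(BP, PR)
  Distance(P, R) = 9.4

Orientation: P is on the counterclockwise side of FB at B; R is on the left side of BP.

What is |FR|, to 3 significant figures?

23.8

F is at the origin; FB runs at -43.5° with length 39.9, so B = 39.9·(cos -43.5°, sin -43.5°) = (28.9, -27.5). ∠FBP = 49.1°, so BP runs at -43.5° + (180° − 49.1°) = 87.4° from the x-axis; with |BP| = 37.8, P = B + 37.8·(cos 87.4°, sin 87.4°) = (30.7, 10.3). BP is perpendicular to PR; with |PR| = 9.4 on the left of BP, R = P + 9.4·(-0.999, 0.0454) = (21.3, 10.7). Then |FR| = |R − F| = 23.8.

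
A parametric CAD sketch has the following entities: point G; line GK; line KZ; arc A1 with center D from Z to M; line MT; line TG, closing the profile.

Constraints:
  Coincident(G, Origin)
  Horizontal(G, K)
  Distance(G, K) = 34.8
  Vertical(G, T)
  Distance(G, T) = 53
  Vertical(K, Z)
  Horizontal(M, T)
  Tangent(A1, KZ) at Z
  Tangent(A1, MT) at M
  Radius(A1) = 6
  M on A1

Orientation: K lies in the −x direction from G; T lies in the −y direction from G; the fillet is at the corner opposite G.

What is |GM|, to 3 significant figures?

60.3

G is at the origin; G and K share the same y with |GK| = 34.8 and K on the −x side, so K = (-34.8, 0.00). GT is vertical with |GT| = 53.0 and T on the −y side, so T = (0.00, -53.0). The virtual corner opposite G is at (-34.8, -53.0). Since A1 is tangent to KZ there, DZ ⟂ KZ and A1 meets MT tangentially, so DM is at right angles to MT, with radius 6.0, so the center D sits 6.0 in from both sides at D = (-28.8, -47.0). That places the tangent points at Z = (-34.8, -47.0) on KZ and M = (-28.8, -53.0) on MT. Then |GM| = |M − G| = 60.3.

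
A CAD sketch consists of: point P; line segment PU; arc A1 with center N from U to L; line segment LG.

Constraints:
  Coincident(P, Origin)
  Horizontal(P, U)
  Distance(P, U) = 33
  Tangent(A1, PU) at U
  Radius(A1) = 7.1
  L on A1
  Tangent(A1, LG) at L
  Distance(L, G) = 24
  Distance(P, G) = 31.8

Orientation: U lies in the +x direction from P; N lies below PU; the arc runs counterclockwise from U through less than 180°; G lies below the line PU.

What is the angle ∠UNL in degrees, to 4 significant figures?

67.81°

P is at the origin; PU is horizontal with |PU| = 33.0 and U on the +x side, so U = (33.00, 0.000). A1 meets PU tangentially, so NU is at right angles to PU, so N = U + (0, -7.1) = (33.00, -7.100). Since NL ⟂ LG (tangency), |NG| = √(7.1² + 24.0²) = 25.03 regardless of where L sits on A1. So G lies on both circle(P, 31.8) and circle(N, 25.03); the below-PU intersection is G = (17.36, -26.64). L is the foot of the tangent from G: L = (26.43, -4.419).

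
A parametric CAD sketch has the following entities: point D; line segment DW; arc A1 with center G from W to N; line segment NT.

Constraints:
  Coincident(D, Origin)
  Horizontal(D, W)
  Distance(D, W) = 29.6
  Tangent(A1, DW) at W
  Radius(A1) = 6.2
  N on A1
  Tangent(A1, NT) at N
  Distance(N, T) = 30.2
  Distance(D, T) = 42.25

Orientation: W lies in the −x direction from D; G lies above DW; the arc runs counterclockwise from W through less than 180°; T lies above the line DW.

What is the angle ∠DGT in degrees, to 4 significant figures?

87.54°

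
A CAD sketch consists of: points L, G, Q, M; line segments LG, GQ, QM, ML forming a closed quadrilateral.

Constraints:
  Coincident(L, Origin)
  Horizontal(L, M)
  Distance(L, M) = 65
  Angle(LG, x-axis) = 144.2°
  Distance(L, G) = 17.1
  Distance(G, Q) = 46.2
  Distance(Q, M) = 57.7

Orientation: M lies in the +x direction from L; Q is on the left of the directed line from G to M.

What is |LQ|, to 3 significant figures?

44.7

Checks: |GQ| = 46.20 ✓; |QM| = 57.70 ✓.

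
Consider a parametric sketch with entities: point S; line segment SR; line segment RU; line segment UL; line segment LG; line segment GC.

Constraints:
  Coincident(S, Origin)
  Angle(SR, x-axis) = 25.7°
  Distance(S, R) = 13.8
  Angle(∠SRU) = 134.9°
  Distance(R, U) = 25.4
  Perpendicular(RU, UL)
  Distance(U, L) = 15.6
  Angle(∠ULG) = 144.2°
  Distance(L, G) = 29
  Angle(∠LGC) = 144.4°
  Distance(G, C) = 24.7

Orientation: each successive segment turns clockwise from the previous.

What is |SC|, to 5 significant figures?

37.590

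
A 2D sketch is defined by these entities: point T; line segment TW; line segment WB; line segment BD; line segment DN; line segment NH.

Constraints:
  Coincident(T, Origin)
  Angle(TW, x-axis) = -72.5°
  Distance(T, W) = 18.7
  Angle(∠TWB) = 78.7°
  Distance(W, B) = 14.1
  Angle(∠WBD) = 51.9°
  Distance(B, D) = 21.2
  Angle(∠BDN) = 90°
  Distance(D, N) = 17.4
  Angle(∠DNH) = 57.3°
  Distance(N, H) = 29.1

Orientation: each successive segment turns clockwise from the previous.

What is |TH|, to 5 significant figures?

24.626

∠BDN = 90.0° gives DN at -31.900° from the x-axis; with |DN| = 17.4, N = (17.581, -10.554). ∠DNH = 57.3° gives NH at -154.60° from the x-axis; with |NH| = 29.1, H = (-8.7064, -23.036). Then |TH| = |H − T| = 24.626.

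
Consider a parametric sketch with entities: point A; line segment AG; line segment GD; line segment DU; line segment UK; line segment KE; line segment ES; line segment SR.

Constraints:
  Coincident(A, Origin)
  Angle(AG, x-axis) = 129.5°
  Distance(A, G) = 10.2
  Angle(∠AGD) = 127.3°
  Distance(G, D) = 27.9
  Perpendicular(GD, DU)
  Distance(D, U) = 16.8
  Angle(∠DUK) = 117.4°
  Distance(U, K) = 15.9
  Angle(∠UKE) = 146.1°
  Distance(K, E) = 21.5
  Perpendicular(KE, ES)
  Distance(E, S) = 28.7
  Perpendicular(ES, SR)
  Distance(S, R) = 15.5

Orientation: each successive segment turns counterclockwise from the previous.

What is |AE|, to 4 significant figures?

13.64

∠DUK = 117.4° gives UK at -25.20° from the x-axis; with |UK| = 15.9, K = (-19.34, -16.76). ∠UKE = 146.1° gives KE at 8.700° from the x-axis; with |KE| = 21.5, E = (1.917, -13.51). Then |AE| = |E − A| = 13.64.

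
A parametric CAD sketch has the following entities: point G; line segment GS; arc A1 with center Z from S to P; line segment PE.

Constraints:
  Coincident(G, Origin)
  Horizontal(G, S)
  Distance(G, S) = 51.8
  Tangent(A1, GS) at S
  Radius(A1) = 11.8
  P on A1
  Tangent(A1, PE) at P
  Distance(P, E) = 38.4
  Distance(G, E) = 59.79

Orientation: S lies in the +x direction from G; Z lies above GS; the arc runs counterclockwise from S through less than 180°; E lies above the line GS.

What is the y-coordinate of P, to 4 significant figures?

19.63

Checks: |ZP| = 11.80 ✓; ∠(ZP, PE) = 90.00° ✓; |PE| = 38.40 ✓; |GE| = 59.79 ✓.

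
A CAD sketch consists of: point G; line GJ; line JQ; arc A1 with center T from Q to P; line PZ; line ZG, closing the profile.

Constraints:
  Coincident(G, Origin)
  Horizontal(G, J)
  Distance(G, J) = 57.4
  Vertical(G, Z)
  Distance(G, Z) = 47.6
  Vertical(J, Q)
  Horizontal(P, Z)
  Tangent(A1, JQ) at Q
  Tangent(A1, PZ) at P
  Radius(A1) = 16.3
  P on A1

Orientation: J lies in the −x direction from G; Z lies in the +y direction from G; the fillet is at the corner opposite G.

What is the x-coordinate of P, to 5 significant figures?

-41.100

The virtual corner opposite G is at (-57.400, 47.600). The tangent condition forces TQ to be normal to JQ and A1 meets PZ tangentially, so TP is at right angles to PZ, with radius 16.3, so the center T sits 16.3 in from both sides at T = (-41.100, 31.300). That places the tangent points at Q = (-57.400, 31.300) on JQ and P = (-41.100, 47.600) on PZ. So P.x = -41.100.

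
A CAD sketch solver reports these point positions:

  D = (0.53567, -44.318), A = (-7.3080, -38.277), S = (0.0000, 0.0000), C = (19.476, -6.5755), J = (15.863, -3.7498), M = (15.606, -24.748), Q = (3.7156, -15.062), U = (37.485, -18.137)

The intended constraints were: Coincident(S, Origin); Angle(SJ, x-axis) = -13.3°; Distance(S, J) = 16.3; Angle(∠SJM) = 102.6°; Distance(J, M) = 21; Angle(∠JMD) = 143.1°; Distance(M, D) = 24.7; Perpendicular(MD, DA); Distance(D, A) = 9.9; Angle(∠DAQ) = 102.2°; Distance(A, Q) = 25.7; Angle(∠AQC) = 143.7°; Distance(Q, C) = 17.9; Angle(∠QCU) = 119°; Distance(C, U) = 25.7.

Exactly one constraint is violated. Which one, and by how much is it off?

Distance(C, U) = 25.7 — off by 4.30.

S = (0.00, 0.00) ✓; SJ at -13.30° ✓; |SJ| = 16.30 ✓; ∠SJM = 102.6° ✓; |JM| = 21.00 ✓; ∠JMD = 143.1° ✓; |MD| = 24.70 ✓; ∠(MD, DA) = 90.00° ✓; |DA| = 9.900 ✓; ∠DAQ = 102.2° ✓; |AQ| = 25.70 ✓; ∠AQC = 143.7° ✓; |QC| = 17.90 ✓; ∠QCU = 119.0° ✓; |CU| = 21.40 ✗.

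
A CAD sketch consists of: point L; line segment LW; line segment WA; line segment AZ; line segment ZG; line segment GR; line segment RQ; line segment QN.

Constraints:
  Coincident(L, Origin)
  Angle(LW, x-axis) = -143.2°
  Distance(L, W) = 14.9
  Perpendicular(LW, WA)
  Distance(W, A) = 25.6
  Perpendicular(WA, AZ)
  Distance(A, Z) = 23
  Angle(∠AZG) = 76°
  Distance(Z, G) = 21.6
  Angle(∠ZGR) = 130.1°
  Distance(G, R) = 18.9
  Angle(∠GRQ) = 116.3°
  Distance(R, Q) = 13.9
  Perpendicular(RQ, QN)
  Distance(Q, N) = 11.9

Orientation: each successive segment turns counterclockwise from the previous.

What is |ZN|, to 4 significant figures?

28.33

L is at the origin; LW runs at -143.2° with length 14.9, so W = (-11.93, -8.925). The perpendicularity gives WA at right angles to LW, so WA runs at -53.20°; with |WA| = 25.6, A = (3.404, -29.42). WA ⟂ AZ, so AZ runs at 36.80°; with |AZ| = 23.0, Z = (21.82, -15.65). ∠AZG = 76.0° gives ZG at 140.8° from the x-axis; with |ZG| = 21.6, G = (5.082, -1.995). ∠ZGR = 130.1° gives GR at -169.3° from the x-axis; with |GR| = 18.9, R = (-13.49, -5.504). ∠GRQ = 116.3° gives RQ at -105.6° from the x-axis; with |RQ| = 13.9, Q = (-17.23, -18.89). The perpendicularity gives QN at right angles to RQ, so QN runs at -15.60°; with |QN| = 11.9, N = (-5.766, -22.09). Then |ZN| = |N − Z| = 28.33.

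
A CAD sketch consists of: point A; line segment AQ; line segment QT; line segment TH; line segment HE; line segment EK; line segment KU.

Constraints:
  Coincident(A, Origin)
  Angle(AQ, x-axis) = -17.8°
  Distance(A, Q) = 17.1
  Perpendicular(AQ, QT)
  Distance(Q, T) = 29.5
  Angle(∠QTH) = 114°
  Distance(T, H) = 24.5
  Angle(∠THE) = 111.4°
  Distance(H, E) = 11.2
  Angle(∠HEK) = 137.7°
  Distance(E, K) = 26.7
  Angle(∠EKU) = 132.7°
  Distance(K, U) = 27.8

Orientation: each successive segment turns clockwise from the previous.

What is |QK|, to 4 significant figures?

32.18

∠THE = 111.4° gives HE at 117.6° from the x-axis; with |HE| = 11.2, E = (-22.28, -26.04). ∠HEK = 137.7° gives EK at 75.30° from the x-axis; with |EK| = 26.7, K = (-15.51, -0.2097). Then |QK| = |K − Q| = 32.18.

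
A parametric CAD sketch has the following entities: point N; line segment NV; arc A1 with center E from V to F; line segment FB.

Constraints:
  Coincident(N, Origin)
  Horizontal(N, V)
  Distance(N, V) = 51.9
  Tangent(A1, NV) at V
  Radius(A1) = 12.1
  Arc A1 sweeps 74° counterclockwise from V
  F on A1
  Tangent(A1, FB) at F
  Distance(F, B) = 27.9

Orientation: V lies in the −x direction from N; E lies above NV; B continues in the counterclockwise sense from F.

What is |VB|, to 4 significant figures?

40.49

N is at the origin; N and V share the same y with |NV| = 51.9 and V on the −x side, so V = (-51.90, 0.000). The tangent condition forces EV to be normal to NV, so E = V + (0, 12.1) = (-51.90, 12.10). On A1, V sits at bearing -90° from E; a 74° counterclockwise sweep puts F at bearing -16°, so F = E + 12.1·(cos -16°, sin -16°) = (-40.27, 8.765). The tangent condition forces EF to be normal to FB, so FB runs along (−sin -16°, cos -16°); with |FB| = 27.9, B = (-32.58, 35.58). Then |VB| = |B − V| = 40.49.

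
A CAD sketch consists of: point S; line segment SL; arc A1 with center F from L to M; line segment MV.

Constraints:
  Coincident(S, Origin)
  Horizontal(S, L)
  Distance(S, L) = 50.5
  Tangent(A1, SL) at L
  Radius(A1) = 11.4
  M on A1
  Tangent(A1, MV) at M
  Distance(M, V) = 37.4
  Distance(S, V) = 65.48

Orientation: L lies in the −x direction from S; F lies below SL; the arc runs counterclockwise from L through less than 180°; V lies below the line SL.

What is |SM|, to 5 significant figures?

62.815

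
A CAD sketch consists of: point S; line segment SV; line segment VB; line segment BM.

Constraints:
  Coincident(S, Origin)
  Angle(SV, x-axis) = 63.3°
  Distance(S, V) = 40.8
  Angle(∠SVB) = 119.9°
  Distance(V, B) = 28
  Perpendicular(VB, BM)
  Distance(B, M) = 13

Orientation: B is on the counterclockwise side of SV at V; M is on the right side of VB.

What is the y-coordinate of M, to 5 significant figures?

66.982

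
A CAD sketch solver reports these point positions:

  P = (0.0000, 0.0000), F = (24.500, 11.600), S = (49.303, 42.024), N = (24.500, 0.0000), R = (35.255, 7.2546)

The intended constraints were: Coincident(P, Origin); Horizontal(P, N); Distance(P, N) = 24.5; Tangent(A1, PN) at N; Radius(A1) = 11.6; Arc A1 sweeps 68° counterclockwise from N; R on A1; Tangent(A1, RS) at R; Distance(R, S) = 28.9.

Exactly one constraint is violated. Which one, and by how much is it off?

Distance(R, S) = 28.9 — off by 8.60.

P = (0.00, 0.00) ✓; P.y = 0.00, N.y = 0.00 ✓; |PN| = 24.50 ✓; ∠(FN, NP) = 90.00° ✓; |FN| = 11.60 ✓; bearing(F→R) − bearing(F→N) = 68.00° ✓; |FR| = 11.60 ✓; ∠(FR, RS) = 90.00° ✓; |RS| = 37.50 ✗.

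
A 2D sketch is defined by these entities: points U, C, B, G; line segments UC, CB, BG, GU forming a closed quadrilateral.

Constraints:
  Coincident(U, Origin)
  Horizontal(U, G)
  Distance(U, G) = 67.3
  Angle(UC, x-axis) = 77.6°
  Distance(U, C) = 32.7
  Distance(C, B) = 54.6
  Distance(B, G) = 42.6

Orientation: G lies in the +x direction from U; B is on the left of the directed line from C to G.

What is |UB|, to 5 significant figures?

73.836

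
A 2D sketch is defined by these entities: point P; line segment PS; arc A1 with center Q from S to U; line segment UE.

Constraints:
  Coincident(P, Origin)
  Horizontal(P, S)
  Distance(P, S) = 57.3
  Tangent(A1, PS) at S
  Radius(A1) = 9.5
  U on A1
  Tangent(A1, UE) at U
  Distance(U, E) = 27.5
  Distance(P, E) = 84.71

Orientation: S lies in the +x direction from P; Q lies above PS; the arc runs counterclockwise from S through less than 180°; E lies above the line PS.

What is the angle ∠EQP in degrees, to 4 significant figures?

151.0°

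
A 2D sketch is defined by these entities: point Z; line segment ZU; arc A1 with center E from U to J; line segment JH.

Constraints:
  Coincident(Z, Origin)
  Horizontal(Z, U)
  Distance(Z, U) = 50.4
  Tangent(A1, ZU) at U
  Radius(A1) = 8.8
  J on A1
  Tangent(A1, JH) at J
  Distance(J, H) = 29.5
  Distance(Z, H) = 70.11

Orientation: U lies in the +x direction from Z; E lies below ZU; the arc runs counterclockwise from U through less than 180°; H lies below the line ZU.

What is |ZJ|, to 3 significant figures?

45.0

Z is at the origin; Z and U share the same y with |ZU| = 50.4 and U on the +x side, so U = (50.4, 0.00). The tangent condition forces EU to be normal to ZU, so E = U + (0, -8.8) = (50.4, -8.80). Since EJ ⟂ JH (tangency), |EH| = √(8.8² + 29.5²) = 30.8 regardless of where J sits on A1. So H lies on both circle(Z, 70.11) and circle(E, 30.8); the below-ZU intersection is H = (58.6, -38.5). J is the foot of the tangent from H: J = (42.9, -13.5).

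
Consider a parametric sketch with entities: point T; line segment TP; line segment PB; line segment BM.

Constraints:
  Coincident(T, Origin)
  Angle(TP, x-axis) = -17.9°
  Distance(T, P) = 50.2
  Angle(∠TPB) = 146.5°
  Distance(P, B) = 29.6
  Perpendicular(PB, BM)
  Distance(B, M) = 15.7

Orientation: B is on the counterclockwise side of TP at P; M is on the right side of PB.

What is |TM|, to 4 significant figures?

83.61

∠TPB = 146.5°, so PB runs at -17.9° + (180° − 146.5°) = 15.60° from the x-axis; with |PB| = 29.6, B = P + 29.6·(cos 15.60°, sin 15.60°) = (76.28, -7.469). The perpendicularity gives BM at right angles to PB; with |BM| = 15.7 on the right of PB, M = B + 15.7·(0.2689, -0.9632) = (80.50, -22.59). Then |TM| = |M − T| = 83.61.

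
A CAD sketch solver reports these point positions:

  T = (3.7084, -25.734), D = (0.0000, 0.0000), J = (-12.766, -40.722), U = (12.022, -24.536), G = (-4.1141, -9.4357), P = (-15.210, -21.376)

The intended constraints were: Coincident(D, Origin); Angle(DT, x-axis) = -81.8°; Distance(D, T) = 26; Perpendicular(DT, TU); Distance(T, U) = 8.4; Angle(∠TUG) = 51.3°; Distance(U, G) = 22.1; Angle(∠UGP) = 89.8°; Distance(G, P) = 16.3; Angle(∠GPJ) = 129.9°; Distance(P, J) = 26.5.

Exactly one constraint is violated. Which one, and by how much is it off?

Distance(P, J) = 26.5 — off by 7.00.

D = (0.00, 0.00) ✓; DT at -81.80° ✓; |DT| = 26.00 ✓; ∠(DT, TU) = 90.00° ✓; |TU| = 8.399 ✓; ∠TUG = 51.30° ✓; |UG| = 22.10 ✓; ∠UGP = 89.80° ✓; |GP| = 16.30 ✓; ∠GPJ = 129.9° ✓; |PJ| = 19.50 ✗.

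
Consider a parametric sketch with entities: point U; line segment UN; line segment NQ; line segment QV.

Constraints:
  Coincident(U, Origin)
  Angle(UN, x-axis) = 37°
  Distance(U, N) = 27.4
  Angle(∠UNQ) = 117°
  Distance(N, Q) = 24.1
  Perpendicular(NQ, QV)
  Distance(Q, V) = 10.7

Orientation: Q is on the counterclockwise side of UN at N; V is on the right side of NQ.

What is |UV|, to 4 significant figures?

50.68

U is at the origin; UN runs at 37.0° with length 27.4, so N = 27.4·(cos 37.0°, sin 37.0°) = (21.88, 16.49). ∠UNQ = 117.0°, so NQ runs at 37.0° + (180° − 117.0°) = 100.0° from the x-axis; with |NQ| = 24.1, Q = N + 24.1·(cos 100.0°, sin 100.0°) = (17.70, 40.22). The perpendicularity gives QV at right angles to NQ; with |QV| = 10.7 on the right of NQ, V = Q + 10.7·(0.9848, 0.1736) = (28.24, 42.08). Then |UV| = |V − U| = 50.68.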